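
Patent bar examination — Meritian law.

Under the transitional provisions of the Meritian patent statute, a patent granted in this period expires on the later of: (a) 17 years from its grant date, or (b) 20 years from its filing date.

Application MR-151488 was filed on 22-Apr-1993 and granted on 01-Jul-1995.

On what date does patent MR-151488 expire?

(a) grant + 17 years → 1 July 2012.
(b) filing + 20 years → 22 April 2013.
Later of the two: 22 April 2013.

April 22, 2013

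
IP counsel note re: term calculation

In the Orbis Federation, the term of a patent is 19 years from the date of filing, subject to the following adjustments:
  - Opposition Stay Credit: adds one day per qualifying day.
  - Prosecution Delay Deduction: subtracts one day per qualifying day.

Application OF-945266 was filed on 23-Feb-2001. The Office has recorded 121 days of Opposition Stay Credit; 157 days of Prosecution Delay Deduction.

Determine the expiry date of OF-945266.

Base term: filing date + 19 years → 23 February 2020.
Opposition Stay Credit: +121 days → 23 June 2020.
Prosecution Delay Deduction: −157 days → 18 January 2020.

January 18, 2020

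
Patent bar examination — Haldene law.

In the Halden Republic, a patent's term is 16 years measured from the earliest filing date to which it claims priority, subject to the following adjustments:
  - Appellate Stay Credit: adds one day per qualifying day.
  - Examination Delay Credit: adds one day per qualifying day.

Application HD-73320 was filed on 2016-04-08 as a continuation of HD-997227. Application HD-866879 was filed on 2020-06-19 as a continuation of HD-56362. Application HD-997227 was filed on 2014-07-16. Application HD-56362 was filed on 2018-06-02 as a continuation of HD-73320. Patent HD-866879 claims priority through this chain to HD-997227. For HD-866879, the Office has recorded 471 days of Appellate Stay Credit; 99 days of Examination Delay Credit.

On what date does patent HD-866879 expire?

2032-02-06

Earliest priority filing: 16 July 2014.
Base term: 16 July 2014 + 16 years → 16 July 2030.
Appellate Stay Credit: +471 days → 30 October 2031.
Examination Delay Credit: +99 days → 6 February 2032.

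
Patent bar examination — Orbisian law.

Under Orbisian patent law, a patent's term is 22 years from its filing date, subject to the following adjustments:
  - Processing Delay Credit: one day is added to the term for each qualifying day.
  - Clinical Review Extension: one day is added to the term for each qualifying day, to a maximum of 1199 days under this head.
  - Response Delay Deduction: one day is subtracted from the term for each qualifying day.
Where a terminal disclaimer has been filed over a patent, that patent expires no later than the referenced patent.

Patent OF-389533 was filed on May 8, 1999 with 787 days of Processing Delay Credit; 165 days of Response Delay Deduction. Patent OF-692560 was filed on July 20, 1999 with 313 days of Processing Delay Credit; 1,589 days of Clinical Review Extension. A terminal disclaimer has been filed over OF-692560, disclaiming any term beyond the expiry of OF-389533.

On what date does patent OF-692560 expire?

2023-01-20

Natural term of OF-692560:
  Base: filing + 22 years → 20 July 2021.
  Processing Delay Credit: +313 days → 29 May 2022.
  Clinical Review Extension: 1589 days claimed exceeds the 1199-day cap, so +1199 days → 9 September 2025.
Expiry of referenced patent OF-389533:
  Base: filing + 22 years → 8 May 2021.
  Processing Delay Credit: +787 days → 4 July 2023.
  Response Delay Deduction: −165 days → 20 January 2023.
Terminal disclaimer: OF-692560 expires on the earlier of 9 September 2025 and 20 January 2023.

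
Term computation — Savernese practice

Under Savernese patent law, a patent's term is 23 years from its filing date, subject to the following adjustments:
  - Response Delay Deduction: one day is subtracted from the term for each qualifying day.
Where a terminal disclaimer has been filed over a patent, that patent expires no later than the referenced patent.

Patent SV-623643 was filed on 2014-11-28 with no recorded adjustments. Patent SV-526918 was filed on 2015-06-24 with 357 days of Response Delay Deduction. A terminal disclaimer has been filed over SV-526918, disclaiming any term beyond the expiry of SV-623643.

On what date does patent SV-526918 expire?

July 2, 2037

Natural term of SV-526918:
  Base: filing + 23 years → 24 June 2038.
  Response Delay Deduction: −357 days → 2 July 2037.
Expiry of referenced patent SV-623643:
  Base: filing + 23 years → 28 November 2037.
Terminal disclaimer: SV-526918 expires on the earlier of 2 July 2037 and 28 November 2037.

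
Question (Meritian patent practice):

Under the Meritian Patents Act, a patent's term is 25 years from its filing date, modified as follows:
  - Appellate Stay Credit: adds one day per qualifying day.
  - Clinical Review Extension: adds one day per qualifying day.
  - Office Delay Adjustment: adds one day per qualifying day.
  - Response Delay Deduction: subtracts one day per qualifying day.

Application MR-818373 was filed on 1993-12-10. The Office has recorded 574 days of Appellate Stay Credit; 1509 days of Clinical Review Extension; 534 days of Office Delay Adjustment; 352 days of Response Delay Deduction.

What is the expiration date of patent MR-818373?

Base term: filing date + 25 years → 10 December 2018.
Appellate Stay Credit: +574 days → 6 July 2020.
Clinical Review Extension: +1509 days → 23 August 2024.
Office Delay Adjustment: +534 days → 8 February 2026.
Response Delay Deduction: −352 days → 21 February 2025.

February 21, 2025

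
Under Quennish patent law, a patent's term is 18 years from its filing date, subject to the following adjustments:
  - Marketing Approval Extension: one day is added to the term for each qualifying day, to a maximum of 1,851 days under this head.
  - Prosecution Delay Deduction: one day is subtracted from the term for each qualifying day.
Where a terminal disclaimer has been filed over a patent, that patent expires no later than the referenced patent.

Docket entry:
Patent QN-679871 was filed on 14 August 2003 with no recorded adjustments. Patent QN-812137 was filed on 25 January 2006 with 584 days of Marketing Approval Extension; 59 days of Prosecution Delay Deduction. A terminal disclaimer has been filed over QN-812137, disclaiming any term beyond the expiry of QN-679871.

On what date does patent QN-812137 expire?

August 14, 2021

Natural term of QN-812137:
  Base: filing + 18 years → 25 January 2024.
  Marketing Approval Extension: 584 days (within the 1851-day cap) → +584 days → 31 August 2025.
  Prosecution Delay Deduction: −59 days → 3 July 2025.
Expiry of referenced patent QN-679871:
  Base: filing + 18 years → 14 August 2021.
Terminal disclaimer: QN-812137 expires on the earlier of 3 July 2025 and 14 August 2021.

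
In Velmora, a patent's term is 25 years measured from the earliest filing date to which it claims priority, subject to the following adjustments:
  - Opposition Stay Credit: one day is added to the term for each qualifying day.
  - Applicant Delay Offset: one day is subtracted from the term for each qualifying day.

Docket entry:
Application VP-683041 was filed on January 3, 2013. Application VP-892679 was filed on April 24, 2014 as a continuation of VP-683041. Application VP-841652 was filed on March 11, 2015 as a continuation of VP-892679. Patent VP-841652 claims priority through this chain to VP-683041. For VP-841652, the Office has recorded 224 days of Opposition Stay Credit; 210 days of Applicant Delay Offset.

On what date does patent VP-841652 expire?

Earliest priority filing: 3 January 2013.
Base term: 3 January 2013 + 25 years → 3 January 2038.
Opposition Stay Credit: +224 days → 15 August 2038.
Applicant Delay Offset: −210 days → 17 January 2038.

January 17, 2038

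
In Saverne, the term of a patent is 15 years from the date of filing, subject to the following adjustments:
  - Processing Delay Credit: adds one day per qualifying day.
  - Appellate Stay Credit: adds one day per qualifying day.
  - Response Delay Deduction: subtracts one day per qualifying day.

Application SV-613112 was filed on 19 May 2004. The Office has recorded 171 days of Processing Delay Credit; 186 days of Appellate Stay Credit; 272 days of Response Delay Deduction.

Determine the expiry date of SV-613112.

August 12, 2019

Base term: filing date + 15 years → 19 May 2019.
Processing Delay Credit: +171 days → 6 November 2019.
Appellate Stay Credit: +186 days → 10 May 2020.
Response Delay Deduction: −272 days → 12 August 2019.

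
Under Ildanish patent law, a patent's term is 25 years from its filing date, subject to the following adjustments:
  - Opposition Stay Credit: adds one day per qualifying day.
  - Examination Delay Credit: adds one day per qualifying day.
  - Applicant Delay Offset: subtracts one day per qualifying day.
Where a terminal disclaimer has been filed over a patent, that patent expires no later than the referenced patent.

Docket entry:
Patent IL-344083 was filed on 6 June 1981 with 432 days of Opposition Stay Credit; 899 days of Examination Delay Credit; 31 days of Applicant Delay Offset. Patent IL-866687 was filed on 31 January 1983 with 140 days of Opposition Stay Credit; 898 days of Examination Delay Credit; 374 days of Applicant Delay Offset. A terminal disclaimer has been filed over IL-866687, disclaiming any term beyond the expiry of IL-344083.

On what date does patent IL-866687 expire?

Natural term of IL-866687:
  Base: filing + 25 years → 31 January 2008.
  Opposition Stay Credit: +140 days → 19 June 2008.
  Examination Delay Credit: +898 days → 4 December 2010.
  Applicant Delay Offset: −374 days → 25 November 2009.
Expiry of referenced patent IL-344083:
  Base: filing + 25 years → 6 June 2006.
  Opposition Stay Credit: +432 days → 12 August 2007.
  Examination Delay Credit: +899 days → 27 January 2010.
  Applicant Delay Offset: −31 days → 27 December 2009.
Terminal disclaimer: IL-866687 expires on the earlier of 25 November 2009 and 27 December 2009.

2009-11-25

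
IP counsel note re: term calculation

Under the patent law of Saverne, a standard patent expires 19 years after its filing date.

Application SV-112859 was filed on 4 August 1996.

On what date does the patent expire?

August 4, 2015

Filing date + 19 years → 4 August 2015.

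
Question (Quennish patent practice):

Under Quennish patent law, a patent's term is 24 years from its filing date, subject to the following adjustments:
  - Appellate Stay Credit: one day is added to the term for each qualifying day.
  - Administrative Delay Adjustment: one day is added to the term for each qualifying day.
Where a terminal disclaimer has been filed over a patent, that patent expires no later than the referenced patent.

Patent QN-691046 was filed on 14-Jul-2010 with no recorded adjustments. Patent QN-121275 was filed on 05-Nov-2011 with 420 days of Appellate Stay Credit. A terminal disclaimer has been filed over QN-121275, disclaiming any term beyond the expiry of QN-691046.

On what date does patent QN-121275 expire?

July 14, 2034

Natural term of QN-121275:
  Base: filing + 24 years → 5 November 2035.
  Appellate Stay Credit: +420 days → 29 December 2036.
Expiry of referenced patent QN-691046:
  Base: filing + 24 years → 14 July 2034.
Terminal disclaimer: QN-121275 expires on the earlier of 29 December 2036 and 14 July 2034.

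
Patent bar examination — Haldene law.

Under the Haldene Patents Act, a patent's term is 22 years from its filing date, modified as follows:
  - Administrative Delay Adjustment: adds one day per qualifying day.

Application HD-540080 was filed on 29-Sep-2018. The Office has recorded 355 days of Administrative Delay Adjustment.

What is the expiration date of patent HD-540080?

Base term: filing date + 22 years → 29 September 2040.
Administrative Delay Adjustment: +355 days → 19 September 2041.

September 19, 2041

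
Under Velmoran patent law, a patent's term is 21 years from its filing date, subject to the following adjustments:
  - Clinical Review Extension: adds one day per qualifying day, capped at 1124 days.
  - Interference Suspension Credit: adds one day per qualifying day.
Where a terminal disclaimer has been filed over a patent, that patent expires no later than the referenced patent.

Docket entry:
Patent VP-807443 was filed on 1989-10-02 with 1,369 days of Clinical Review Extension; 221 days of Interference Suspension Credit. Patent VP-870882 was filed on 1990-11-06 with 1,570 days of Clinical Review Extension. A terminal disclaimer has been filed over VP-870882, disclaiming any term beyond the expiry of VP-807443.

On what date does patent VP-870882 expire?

Natural term of VP-870882:
  Base: filing + 21 years → 6 November 2011.
  Clinical Review Extension: 1570 days claimed exceeds the 1124-day cap, so +1124 days → 4 December 2014.
Expiry of referenced patent VP-807443:
  Base: filing + 21 years → 2 October 2010.
  Clinical Review Extension: 1369 days claimed exceeds the 1124-day cap, so +1124 days → 30 October 2013.
  Interference Suspension Credit: +221 days → 8 June 2014.
Terminal disclaimer: VP-870882 expires on the earlier of 4 December 2014 and 8 June 2014.

2014-06-08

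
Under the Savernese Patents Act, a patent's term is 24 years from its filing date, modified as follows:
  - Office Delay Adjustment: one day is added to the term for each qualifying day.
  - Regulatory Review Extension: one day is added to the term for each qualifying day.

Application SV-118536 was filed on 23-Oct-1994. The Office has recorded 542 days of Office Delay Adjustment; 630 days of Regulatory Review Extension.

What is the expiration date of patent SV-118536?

January 7, 2022

Base term: filing date + 24 years → 23 October 2018.
Office Delay Adjustment: +542 days → 17 April 2020.
Regulatory Review Extension: +630 days → 7 January 2022.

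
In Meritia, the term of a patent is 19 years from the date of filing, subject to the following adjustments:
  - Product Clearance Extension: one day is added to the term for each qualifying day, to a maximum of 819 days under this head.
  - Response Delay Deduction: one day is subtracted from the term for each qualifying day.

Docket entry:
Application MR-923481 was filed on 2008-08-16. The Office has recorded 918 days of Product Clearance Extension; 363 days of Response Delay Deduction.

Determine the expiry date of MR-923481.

Base term: filing date + 19 years → 16 August 2027.
Product Clearance Extension: 918 days claimed exceeds the 819-day cap, so +819 days → 12 November 2029.
Response Delay Deduction: −363 days → 14 November 2028.

November 14, 2028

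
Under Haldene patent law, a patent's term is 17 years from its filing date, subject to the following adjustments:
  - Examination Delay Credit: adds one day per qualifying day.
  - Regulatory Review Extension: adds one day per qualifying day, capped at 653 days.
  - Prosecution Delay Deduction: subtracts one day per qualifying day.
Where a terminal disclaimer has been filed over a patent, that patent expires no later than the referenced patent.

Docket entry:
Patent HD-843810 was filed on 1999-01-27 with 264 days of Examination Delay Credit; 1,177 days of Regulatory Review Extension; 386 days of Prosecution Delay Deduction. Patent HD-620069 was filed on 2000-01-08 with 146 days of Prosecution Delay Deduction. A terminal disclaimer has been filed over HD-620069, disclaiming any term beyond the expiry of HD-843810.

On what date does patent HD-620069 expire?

August 15, 2016

Natural term of HD-620069:
  Base: filing + 17 years → 8 January 2017.
  Prosecution Delay Deduction: −146 days → 15 August 2016.
Expiry of referenced patent HD-843810:
  Base: filing + 17 years → 27 January 2016.
  Examination Delay Credit: +264 days → 17 October 2016.
  Regulatory Review Extension: 1177 days claimed exceeds the 653-day cap, so +653 days → 1 August 2018.
  Prosecution Delay Deduction: −386 days → 11 July 2017.
Terminal disclaimer: HD-620069 expires on the earlier of 15 August 2016 and 11 July 2017.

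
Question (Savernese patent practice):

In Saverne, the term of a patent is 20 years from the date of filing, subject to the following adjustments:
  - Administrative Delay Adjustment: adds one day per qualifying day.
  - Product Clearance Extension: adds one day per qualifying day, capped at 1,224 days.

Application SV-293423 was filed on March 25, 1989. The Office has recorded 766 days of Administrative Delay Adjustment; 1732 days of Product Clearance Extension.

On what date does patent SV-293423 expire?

September 5, 2014

Base term: filing date + 20 years → 25 March 2009.
Administrative Delay Adjustment: +766 days → 30 April 2011.
Product Clearance Extension: 1732 days claimed exceeds the 1224-day cap, so +1224 days → 5 September 2014.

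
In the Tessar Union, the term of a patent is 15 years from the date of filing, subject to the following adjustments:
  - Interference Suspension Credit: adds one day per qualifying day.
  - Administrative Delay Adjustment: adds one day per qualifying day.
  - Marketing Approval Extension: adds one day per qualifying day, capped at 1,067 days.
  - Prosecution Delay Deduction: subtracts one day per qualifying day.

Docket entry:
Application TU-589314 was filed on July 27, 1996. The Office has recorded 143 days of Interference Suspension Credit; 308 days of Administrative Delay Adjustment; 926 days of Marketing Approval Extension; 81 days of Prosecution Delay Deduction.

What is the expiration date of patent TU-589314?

2015-02-12

Base term: filing date + 15 years → 27 July 2011.
Interference Suspension Credit: +143 days → 17 December 2011.
Administrative Delay Adjustment: +308 days → 20 October 2012.
Marketing Approval Extension: 926 days (within the 1067-day cap) → +926 days → 4 May 2015.
Prosecution Delay Deduction: −81 days → 12 February 2015.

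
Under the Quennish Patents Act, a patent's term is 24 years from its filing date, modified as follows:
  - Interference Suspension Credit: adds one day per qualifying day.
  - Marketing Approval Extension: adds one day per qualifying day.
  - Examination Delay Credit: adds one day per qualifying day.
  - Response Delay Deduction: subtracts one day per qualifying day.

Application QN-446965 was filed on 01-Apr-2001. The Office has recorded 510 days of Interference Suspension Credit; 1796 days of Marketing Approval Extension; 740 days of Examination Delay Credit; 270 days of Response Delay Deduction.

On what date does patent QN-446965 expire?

November 6, 2032

Base term: filing date + 24 years → 1 April 2025.
Interference Suspension Credit: +510 days → 24 August 2026.
Marketing Approval Extension: +1796 days → 25 July 2031.
Examination Delay Credit: +740 days → 3 August 2033.
Response Delay Deduction: −270 days → 6 November 2032.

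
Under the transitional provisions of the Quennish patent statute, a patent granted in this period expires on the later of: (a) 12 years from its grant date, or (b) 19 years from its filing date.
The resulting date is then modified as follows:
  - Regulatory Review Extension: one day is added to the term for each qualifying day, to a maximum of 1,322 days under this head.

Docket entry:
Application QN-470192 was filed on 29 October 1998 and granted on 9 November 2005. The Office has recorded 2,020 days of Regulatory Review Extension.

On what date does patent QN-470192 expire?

June 23, 2021

(a) grant + 12 years → 9 November 2017.
(b) filing + 19 years → 29 October 2017.
Later of the two: 9 November 2017.
Regulatory Review Extension: 2020 days claimed exceeds the 1322-day cap, so +1322 days → 23 June 2021.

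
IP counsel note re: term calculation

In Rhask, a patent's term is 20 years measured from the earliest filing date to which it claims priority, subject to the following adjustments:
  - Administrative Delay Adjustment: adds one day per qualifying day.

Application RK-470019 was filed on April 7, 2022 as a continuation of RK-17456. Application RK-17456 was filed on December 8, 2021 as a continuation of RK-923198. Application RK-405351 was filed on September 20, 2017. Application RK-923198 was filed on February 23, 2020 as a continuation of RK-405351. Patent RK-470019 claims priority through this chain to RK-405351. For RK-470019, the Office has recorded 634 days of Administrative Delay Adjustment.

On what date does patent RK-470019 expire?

Earliest priority filing: 20 September 2017.
Base term: 20 September 2017 + 20 years → 20 September 2037.
Administrative Delay Adjustment: +634 days → 16 June 2039.

June 16, 2039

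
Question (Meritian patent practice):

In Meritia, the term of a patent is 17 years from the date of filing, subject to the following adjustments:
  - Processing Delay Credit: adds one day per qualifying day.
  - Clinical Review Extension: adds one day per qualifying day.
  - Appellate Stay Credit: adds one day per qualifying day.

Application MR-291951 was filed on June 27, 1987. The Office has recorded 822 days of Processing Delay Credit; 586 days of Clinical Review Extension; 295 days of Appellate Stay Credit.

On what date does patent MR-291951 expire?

February 24, 2009

Base term: filing date + 17 years → 27 June 2004.
Processing Delay Credit: +822 days → 27 September 2006.
Clinical Review Extension: +586 days → 5 May 2008.
Appellate Stay Credit: +295 days → 24 February 2009.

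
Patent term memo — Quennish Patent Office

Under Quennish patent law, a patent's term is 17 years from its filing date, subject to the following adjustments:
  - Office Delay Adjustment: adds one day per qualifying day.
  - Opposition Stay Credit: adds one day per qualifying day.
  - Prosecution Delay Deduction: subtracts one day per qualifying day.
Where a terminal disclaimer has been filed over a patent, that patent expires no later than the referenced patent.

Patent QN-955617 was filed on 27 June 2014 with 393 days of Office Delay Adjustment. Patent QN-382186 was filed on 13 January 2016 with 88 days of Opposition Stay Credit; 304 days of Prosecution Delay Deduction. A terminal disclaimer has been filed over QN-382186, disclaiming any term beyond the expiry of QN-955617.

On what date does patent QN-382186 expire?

Natural term of QN-382186:
  Base: filing + 17 years → 13 January 2033.
  Opposition Stay Credit: +88 days → 11 April 2033.
  Prosecution Delay Deduction: −304 days → 11 June 2032.
Expiry of referenced patent QN-955617:
  Base: filing + 17 years → 27 June 2031.
  Office Delay Adjustment: +393 days → 24 July 2032.
Terminal disclaimer: QN-382186 expires on the earlier of 11 June 2032 and 24 July 2032.

June 11, 2032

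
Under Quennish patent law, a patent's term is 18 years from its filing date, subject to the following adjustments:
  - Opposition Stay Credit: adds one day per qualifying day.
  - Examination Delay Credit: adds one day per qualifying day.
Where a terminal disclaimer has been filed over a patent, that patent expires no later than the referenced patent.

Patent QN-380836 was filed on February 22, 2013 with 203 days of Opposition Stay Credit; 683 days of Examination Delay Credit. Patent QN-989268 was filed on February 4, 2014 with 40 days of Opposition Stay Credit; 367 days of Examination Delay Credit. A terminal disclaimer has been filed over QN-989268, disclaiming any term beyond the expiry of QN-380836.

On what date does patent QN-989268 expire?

Natural term of QN-989268:
  Base: filing + 18 years → 4 February 2032.
  Opposition Stay Credit: +40 days → 15 March 2032.
  Examination Delay Credit: +367 days → 17 March 2033.
Expiry of referenced patent QN-380836:
  Base: filing + 18 years → 22 February 2031.
  Opposition Stay Credit: +203 days → 13 September 2031.
  Examination Delay Credit: +683 days → 27 July 2033.
Terminal disclaimer: QN-989268 expires on the earlier of 17 March 2033 and 27 July 2033.

2033-03-17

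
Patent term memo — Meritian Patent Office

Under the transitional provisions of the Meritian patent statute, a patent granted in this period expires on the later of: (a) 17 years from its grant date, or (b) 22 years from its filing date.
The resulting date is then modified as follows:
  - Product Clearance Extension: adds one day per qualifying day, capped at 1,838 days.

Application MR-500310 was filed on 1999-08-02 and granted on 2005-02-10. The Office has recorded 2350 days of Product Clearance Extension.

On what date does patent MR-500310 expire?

February 22, 2027

(a) grant + 17 years → 10 February 2022.
(b) filing + 22 years → 2 August 2021.
Later of the two: 10 February 2022.
Product Clearance Extension: 2350 days claimed exceeds the 1838-day cap, so +1838 days → 22 February 2027.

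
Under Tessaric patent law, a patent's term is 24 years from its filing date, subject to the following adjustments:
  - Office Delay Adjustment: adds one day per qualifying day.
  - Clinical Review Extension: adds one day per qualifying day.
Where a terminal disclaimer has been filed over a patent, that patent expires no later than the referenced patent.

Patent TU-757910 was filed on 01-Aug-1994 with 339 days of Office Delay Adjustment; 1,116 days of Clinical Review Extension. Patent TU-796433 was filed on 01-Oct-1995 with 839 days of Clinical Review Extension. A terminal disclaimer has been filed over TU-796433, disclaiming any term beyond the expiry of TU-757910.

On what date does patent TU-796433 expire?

January 17, 2022

Natural term of TU-796433:
  Base: filing + 24 years → 1 October 2019.
  Clinical Review Extension: +839 days → 17 January 2022.
Expiry of referenced patent TU-757910:
  Base: filing + 24 years → 1 August 2018.
  Office Delay Adjustment: +339 days → 6 July 2019.
  Clinical Review Extension: +1116 days → 26 July 2022.
Terminal disclaimer: TU-796433 expires on the earlier of 17 January 2022 and 26 July 2022.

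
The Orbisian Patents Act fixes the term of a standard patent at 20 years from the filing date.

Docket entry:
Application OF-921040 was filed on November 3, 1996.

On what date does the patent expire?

2016-11-03

Filing date + 20 years → 3 November 2016.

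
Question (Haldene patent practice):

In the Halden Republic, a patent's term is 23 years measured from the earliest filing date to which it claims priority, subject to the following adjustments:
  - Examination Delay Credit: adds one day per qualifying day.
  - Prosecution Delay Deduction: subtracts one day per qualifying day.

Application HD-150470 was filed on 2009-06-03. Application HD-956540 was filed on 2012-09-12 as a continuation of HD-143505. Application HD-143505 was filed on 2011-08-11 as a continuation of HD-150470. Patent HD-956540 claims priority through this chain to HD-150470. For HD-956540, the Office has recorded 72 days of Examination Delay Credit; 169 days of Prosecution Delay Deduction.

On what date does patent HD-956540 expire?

February 27, 2032

Earliest priority filing: 3 June 2009.
Base term: 3 June 2009 + 23 years → 3 June 2032.
Examination Delay Credit: +72 days → 14 August 2032.
Prosecution Delay Deduction: −169 days → 27 February 2032.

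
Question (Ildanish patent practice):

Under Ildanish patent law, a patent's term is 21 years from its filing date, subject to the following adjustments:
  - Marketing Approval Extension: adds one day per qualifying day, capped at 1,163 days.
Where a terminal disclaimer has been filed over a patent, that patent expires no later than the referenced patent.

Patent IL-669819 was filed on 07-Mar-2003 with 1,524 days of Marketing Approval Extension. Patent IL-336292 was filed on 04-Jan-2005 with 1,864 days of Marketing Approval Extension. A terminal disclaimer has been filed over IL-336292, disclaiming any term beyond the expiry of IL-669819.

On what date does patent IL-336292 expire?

Natural term of IL-336292:
  Base: filing + 21 years → 4 January 2026.
  Marketing Approval Extension: 1864 days claimed exceeds the 1163-day cap, so +1163 days → 12 March 2029.
Expiry of referenced patent IL-669819:
  Base: filing + 21 years → 7 March 2024.
  Marketing Approval Extension: 1524 days claimed exceeds the 1163-day cap, so +1163 days → 14 May 2027.
Terminal disclaimer: IL-336292 expires on the earlier of 12 March 2029 and 14 May 2027.

2027-05-14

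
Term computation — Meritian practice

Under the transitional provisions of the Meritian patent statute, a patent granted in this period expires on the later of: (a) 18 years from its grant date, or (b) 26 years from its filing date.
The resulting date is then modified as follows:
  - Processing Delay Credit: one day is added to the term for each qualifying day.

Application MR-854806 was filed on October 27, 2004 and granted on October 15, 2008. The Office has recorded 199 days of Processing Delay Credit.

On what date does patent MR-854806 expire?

2031-05-14

(a) grant + 18 years → 15 October 2026.
(b) filing + 26 years → 27 October 2030.
Later of the two: 27 October 2030.
Processing Delay Credit: +199 days → 14 May 2031.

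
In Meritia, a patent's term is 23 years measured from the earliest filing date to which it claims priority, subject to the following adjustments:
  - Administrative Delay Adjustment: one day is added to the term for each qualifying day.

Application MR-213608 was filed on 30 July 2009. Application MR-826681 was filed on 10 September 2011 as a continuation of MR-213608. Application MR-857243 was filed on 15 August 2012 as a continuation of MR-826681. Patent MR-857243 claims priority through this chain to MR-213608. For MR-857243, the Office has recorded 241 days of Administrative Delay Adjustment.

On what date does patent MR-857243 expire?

March 28, 2033

Earliest priority filing: 30 July 2009.
Base term: 30 July 2009 + 23 years → 30 July 2032.
Administrative Delay Adjustment: +241 days → 28 March 2033.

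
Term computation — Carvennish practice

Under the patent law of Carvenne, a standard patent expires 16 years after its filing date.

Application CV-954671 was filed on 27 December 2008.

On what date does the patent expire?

December 27, 2024

Filing date + 16 years → 27 December 2024.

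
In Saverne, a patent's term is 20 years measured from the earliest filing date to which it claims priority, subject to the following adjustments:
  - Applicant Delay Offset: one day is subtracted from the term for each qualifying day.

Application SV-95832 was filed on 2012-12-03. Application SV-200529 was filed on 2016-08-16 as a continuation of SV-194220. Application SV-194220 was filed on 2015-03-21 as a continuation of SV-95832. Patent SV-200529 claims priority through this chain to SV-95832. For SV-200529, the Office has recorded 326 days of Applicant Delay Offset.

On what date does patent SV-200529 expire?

January 12, 2032

Earliest priority filing: 3 December 2012.
Base term: 3 December 2012 + 20 years → 3 December 2032.
Applicant Delay Offset: −326 days → 12 January 2032.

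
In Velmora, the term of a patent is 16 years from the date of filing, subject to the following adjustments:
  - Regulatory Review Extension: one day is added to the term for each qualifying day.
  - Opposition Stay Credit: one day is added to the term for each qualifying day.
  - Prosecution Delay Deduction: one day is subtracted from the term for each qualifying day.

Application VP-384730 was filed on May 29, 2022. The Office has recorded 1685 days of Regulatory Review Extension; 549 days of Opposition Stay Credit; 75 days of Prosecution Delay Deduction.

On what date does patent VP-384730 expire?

Base term: filing date + 16 years → 29 May 2038.
Regulatory Review Extension: +1685 days → 8 January 2043.
Opposition Stay Credit: +549 days → 10 July 2044.
Prosecution Delay Deduction: −75 days → 26 April 2044.

April 26, 2044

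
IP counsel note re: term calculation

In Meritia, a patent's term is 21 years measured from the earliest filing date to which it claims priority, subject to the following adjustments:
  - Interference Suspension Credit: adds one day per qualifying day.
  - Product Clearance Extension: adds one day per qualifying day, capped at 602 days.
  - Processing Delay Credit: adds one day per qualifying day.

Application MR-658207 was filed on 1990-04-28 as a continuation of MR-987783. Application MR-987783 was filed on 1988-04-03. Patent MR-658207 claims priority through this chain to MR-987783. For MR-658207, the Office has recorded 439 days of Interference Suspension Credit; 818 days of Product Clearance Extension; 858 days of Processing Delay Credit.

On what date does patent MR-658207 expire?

June 15, 2014

Earliest priority filing: 3 April 1988.
Base term: 3 April 1988 + 21 years → 3 April 2009.
Interference Suspension Credit: +439 days → 16 June 2010.
Product Clearance Extension: 818 days claimed exceeds the 602-day cap, so +602 days → 8 February 2012.
Processing Delay Credit: +858 days → 15 June 2014.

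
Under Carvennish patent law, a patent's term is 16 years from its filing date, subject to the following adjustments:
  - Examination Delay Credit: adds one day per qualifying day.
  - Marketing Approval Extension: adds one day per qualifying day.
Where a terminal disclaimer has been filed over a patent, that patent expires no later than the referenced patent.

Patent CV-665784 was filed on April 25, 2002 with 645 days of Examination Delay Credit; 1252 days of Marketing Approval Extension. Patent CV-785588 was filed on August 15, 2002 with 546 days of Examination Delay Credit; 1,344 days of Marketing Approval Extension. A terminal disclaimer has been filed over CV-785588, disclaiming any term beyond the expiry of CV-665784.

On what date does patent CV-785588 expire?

Natural term of CV-785588:
  Base: filing + 16 years → 15 August 2018.
  Examination Delay Credit: +546 days → 12 February 2020.
  Marketing Approval Extension: +1344 days → 18 October 2023.
Expiry of referenced patent CV-665784:
  Base: filing + 16 years → 25 April 2018.
  Examination Delay Credit: +645 days → 30 January 2020.
  Marketing Approval Extension: +1252 days → 5 July 2023.
Terminal disclaimer: CV-785588 expires on the earlier of 18 October 2023 and 5 July 2023.

2023-07-05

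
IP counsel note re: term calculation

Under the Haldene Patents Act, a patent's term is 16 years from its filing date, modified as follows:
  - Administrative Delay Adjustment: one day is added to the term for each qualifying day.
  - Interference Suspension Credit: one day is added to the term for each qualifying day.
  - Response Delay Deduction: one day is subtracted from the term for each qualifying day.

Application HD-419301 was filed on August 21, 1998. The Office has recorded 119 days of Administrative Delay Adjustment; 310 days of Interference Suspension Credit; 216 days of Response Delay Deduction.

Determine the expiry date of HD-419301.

March 22, 2015

Base term: filing date + 16 years → 21 August 2014.
Administrative Delay Adjustment: +119 days → 18 December 2014.
Interference Suspension Credit: +310 days → 24 October 2015.
Response Delay Deduction: −216 days → 22 March 2015.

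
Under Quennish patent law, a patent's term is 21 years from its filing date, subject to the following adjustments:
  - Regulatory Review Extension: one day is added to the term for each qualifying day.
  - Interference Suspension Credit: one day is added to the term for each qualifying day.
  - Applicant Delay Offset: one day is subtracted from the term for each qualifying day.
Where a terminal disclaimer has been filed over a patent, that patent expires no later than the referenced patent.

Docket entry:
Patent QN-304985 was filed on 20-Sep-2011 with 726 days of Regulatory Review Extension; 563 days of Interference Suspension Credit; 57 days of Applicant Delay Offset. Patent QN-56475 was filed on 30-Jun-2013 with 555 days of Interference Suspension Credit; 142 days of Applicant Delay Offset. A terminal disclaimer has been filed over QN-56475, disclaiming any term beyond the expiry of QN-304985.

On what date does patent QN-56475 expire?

Natural term of QN-56475:
  Base: filing + 21 years → 30 June 2034.
  Interference Suspension Credit: +555 days → 6 January 2036.
  Applicant Delay Offset: −142 days → 17 August 2035.
Expiry of referenced patent QN-304985:
  Base: filing + 21 years → 20 September 2032.
  Regulatory Review Extension: +726 days → 16 September 2034.
  Interference Suspension Credit: +563 days → 1 April 2036.
  Applicant Delay Offset: −57 days → 4 February 2036.
Terminal disclaimer: QN-56475 expires on the earlier of 17 August 2035 and 4 February 2036.

August 17, 2035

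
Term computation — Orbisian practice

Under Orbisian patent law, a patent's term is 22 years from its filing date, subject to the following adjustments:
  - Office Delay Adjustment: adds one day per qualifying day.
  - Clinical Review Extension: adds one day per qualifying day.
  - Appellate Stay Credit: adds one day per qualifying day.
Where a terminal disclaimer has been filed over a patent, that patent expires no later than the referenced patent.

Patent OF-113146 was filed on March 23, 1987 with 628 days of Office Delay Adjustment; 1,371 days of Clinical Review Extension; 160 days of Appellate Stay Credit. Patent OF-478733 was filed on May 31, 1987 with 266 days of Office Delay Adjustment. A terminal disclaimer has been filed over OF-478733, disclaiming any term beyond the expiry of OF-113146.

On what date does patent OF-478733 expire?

February 21, 2010

Natural term of OF-478733:
  Base: filing + 22 years → 31 May 2009.
  Office Delay Adjustment: +266 days → 21 February 2010.
Expiry of referenced patent OF-113146:
  Base: filing + 22 years → 23 March 2009.
  Office Delay Adjustment: +628 days → 11 December 2010.
  Clinical Review Extension: +1371 days → 12 September 2014.
  Appellate Stay Credit: +160 days → 19 February 2015.
Terminal disclaimer: OF-478733 expires on the earlier of 21 February 2010 and 19 February 2015.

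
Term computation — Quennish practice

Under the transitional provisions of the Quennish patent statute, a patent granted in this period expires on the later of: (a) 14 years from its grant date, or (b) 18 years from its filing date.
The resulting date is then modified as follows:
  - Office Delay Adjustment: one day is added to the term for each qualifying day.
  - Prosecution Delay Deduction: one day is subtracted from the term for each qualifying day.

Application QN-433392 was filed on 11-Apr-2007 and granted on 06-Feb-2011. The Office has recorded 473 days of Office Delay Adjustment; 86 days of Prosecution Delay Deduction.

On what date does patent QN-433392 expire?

May 3, 2026

(a) grant + 14 years → 6 February 2025.
(b) filing + 18 years → 11 April 2025.
Later of the two: 11 April 2025.
Office Delay Adjustment: +473 days → 28 July 2026.
Prosecution Delay Deduction: −86 days → 3 May 2026.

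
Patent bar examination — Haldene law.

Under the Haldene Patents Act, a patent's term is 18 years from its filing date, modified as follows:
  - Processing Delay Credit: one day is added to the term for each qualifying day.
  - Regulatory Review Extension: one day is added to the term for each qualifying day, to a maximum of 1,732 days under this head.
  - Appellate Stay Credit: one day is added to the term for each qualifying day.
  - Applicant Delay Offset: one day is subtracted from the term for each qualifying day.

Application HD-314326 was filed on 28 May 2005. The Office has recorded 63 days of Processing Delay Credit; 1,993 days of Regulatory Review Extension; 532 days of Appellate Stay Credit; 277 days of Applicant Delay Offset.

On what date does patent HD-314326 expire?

Base term: filing date + 18 years → 28 May 2023.
Processing Delay Credit: +63 days → 30 July 2023.
Regulatory Review Extension: 1993 days claimed exceeds the 1732-day cap, so +1732 days → 26 April 2028.
Appellate Stay Credit: +532 days → 10 October 2029.
Applicant Delay Offset: −277 days → 6 January 2029.

January 6, 2029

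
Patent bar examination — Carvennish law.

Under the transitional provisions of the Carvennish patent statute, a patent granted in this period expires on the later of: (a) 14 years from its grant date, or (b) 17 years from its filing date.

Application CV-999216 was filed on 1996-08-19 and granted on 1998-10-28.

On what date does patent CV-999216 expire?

(a) grant + 14 years → 28 October 2012.
(b) filing + 17 years → 19 August 2013.
Later of the two: 19 August 2013.

August 19, 2013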